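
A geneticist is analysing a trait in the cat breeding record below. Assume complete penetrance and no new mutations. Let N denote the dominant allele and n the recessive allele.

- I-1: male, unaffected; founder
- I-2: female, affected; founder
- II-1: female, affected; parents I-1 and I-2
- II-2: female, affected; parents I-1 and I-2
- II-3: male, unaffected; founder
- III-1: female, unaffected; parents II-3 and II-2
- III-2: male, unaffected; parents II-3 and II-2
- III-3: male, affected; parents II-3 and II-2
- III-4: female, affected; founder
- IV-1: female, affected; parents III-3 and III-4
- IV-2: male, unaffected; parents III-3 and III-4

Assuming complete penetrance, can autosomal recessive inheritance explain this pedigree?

Under autosomal recessive, IV-2 (unaffected, male) cannot arise from III-3 (affected) × III-4 (affected).

No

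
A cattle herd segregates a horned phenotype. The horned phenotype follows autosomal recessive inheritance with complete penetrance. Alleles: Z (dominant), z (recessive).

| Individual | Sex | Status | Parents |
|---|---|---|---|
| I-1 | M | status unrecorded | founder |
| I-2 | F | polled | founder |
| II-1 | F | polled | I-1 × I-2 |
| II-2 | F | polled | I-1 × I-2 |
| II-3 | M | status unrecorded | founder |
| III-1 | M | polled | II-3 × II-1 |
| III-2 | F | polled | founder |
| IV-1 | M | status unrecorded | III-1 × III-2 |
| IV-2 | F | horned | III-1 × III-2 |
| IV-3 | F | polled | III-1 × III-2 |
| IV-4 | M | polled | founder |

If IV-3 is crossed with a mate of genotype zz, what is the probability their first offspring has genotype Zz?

2/3

III-1 is polled so carries Z and passed z to IV-2 (zz), so III-1 is Zz.
III-2 is polled so carries Z and passed z to IV-2 (zz), so III-2 is Zz.
IV-3 is a polled offspring of III-1 (Zz) × III-2 (Zz), whose cross gives 1/4 ZZ : 1/2 Zz : 1/4 zz; conditioning on being polled, IV-3 is ZZ with probability 1/3, Zz with probability 2/3.
Summing over parental genotype combinations, P(offspring has genotype Zz) = 1/3·1 + 2/3·1/2 = 2/3.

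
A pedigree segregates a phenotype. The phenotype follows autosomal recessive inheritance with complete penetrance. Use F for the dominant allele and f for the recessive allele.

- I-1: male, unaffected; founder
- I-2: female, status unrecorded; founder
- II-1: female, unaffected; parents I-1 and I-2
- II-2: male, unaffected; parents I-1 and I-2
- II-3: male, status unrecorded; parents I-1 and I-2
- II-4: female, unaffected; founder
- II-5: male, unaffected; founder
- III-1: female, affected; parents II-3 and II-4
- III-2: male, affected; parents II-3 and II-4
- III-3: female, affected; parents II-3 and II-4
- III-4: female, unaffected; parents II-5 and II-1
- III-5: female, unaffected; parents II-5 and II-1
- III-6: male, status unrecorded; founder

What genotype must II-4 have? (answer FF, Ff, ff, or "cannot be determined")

Ff

From phenotype alone, II-4 is FF or Ff.
II-4 is unaffected so carries F and passed f to III-1 (ff), so II-4 is Ff.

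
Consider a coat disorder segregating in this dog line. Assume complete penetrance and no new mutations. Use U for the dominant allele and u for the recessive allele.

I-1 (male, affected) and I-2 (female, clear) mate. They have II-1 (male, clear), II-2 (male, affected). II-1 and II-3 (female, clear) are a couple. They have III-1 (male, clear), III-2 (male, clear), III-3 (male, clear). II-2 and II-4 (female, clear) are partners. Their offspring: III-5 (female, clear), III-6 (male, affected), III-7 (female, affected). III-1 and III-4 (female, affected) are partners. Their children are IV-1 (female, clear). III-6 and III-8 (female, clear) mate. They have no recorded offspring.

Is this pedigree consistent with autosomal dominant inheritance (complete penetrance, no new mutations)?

A consistent assignment under autosomal dominant exists: I-1 Uu, I-2 uu, II-1 uu, II-2 Uu, II-3 uu, II-4 uu, III-1 uu, III-2 uu, III-3 uu, III-4 Uu, III-5 uu, III-6 Uu, III-7 Uu, III-8 uu, IV-1 uu.
In this assignment every recorded phenotype matches its genotype and every non-founder's genotype is obtainable from its parents' genotypes, so the pedigree is consistent.

Yes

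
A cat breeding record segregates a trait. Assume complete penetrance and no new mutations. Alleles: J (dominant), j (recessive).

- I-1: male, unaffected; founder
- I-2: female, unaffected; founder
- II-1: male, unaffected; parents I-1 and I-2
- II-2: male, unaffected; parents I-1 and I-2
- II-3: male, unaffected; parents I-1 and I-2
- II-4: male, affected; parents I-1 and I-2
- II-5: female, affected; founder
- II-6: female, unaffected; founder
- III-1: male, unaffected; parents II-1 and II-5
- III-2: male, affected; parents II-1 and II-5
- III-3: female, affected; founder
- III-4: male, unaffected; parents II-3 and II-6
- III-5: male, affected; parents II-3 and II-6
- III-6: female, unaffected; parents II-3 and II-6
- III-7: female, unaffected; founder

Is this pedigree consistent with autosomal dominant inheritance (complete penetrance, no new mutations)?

No

Under autosomal dominant, II-4 (affected, male) cannot arise from I-1 (unaffected) × I-2 (unaffected).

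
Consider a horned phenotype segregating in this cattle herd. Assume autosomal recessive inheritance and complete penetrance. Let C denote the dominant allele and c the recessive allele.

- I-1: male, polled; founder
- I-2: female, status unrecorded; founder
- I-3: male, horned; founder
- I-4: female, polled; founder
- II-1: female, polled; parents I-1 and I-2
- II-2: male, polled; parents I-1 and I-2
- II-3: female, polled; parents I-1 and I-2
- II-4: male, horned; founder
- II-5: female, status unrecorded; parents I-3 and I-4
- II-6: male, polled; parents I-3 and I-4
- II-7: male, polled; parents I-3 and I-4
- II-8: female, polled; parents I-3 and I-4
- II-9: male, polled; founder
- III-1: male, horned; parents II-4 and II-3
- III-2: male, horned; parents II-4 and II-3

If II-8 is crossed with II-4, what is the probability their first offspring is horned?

II-8 is polled so carries C and received c from I-3 (cc), so II-8 is Cc.
II-4 is horned, so II-4 is cc.
The cross gives 1/2 Cc : 1/2 cc, so P(offspring is horned) = 1/2.

1/2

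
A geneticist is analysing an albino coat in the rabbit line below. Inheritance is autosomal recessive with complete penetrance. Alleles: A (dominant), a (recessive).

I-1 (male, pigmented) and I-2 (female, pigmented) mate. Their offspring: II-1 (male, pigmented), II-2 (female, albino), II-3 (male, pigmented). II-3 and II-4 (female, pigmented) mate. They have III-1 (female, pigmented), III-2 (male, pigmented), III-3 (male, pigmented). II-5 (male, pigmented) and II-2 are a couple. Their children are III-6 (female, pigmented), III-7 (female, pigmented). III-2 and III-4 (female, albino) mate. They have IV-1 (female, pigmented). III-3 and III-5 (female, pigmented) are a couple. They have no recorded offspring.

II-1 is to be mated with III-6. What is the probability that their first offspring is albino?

I-1 is pigmented so carries A and passed a to II-2 (aa), so I-1 is Aa.
I-2 is pigmented so carries A and passed a to II-2 (aa), so I-2 is Aa.
II-1 is a pigmented offspring of I-1 (Aa) × I-2 (Aa), whose cross gives 1/4 AA : 1/2 Aa : 1/4 aa; conditioning on being pigmented, II-1 is AA with probability 1/3, Aa with probability 2/3.
III-6 is pigmented so carries A and received a from II-2 (aa), so III-6 is Aa.
Summing over parental genotype combinations, P(offspring is albino) = 2/3·1/4 = 1/6.

1/6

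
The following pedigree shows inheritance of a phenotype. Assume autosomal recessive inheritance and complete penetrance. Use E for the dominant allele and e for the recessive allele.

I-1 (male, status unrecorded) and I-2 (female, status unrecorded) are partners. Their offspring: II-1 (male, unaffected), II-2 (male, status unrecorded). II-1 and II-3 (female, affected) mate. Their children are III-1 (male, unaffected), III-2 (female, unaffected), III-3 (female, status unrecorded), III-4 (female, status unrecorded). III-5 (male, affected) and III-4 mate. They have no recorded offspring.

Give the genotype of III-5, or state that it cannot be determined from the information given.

III-5 is affected, so III-5 is ee.

ee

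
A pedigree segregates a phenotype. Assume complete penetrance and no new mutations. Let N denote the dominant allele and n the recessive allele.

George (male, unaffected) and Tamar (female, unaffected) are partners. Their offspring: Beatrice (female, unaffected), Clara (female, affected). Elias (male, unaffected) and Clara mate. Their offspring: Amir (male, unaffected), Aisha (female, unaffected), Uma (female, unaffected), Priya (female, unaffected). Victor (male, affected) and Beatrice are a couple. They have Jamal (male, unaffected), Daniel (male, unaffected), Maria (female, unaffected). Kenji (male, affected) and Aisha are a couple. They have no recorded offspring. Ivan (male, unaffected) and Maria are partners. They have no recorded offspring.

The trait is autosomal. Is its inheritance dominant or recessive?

recessive

George and Tamar are both unaffected yet have an affected child Clara. Under dominance, an affected child requires at least one affected parent, so the trait cannot be dominant.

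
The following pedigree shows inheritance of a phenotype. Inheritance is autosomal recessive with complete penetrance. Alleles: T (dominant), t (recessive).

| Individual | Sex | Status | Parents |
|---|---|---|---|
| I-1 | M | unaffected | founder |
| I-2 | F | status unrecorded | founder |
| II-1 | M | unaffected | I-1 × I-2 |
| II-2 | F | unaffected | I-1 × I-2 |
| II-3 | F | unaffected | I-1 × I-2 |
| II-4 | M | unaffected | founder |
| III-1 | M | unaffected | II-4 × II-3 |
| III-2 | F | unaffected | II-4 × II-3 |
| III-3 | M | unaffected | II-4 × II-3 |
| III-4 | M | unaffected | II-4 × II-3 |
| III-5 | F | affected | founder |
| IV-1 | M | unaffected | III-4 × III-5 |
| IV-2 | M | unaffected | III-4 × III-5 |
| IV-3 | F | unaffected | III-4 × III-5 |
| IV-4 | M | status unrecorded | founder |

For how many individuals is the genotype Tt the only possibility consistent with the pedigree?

3

Obligate heterozygotes: IV-1 is unaffected so carries T and received t from III-5 (tt), so IV-1 is Tt; IV-2 is unaffected so carries T and received t from III-5 (tt), so IV-2 is Tt; IV-3 is unaffected so carries T and received t from III-5 (tt), so IV-3 is Tt.
Every other individual is either homozygous by phenotype or has at least one consistent homozygous assignment, so the count is 3.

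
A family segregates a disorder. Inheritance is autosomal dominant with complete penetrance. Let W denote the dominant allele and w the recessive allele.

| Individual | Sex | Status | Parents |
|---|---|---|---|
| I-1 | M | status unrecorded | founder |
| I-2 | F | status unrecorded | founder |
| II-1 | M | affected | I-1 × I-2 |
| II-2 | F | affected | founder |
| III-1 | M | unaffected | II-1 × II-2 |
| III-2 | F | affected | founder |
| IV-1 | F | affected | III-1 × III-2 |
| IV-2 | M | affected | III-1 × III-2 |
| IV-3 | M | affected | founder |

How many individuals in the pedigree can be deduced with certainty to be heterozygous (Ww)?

Obligate heterozygotes: II-1 is affected so carries W and passed w to III-1 (ww), so II-1 is Ww; II-2 is affected so carries W and passed w to III-1 (ww), so II-2 is Ww; IV-1 is affected so carries W and received w from III-1 (ww), so IV-1 is Ww; IV-2 is affected so carries W and received w from III-1 (ww), so IV-2 is Ww.
Every other individual is either homozygous by phenotype or has at least one consistent homozygous assignment, so the count is 4.

4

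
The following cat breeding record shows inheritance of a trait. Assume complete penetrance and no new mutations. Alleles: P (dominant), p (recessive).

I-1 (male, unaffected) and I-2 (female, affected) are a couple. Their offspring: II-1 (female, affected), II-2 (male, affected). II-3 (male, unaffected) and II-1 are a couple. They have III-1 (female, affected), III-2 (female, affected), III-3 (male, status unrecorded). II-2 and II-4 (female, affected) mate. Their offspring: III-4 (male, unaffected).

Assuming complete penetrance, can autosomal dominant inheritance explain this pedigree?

Yes

A consistent assignment under autosomal dominant exists: I-1 pp, I-2 PP, II-1 Pp, II-2 Pp, II-3 pp, II-4 Pp, III-1 Pp, III-2 Pp, III-3 Pp, III-4 pp.
In this assignment every recorded phenotype matches its genotype and every non-founder's genotype is obtainable from its parents' genotypes, so the pedigree is consistent.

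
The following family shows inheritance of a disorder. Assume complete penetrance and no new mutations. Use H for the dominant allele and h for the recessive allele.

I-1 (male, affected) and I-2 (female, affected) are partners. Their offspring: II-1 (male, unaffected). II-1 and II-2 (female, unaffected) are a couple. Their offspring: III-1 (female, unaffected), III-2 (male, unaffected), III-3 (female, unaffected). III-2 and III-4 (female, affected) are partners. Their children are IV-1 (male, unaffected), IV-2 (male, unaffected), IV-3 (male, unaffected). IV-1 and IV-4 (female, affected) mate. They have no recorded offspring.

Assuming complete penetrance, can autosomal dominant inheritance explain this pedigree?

Yes

A consistent assignment under autosomal dominant exists: I-1 Hh, I-2 Hh, II-1 hh, II-2 hh, III-1 hh, III-2 hh, III-3 hh, III-4 Hh, IV-1 hh, IV-2 hh, IV-3 hh, IV-4 HH.
In this assignment every recorded phenotype matches its genotype and every non-founder's genotype is obtainable from its parents' genotypes, so the pedigree is consistent.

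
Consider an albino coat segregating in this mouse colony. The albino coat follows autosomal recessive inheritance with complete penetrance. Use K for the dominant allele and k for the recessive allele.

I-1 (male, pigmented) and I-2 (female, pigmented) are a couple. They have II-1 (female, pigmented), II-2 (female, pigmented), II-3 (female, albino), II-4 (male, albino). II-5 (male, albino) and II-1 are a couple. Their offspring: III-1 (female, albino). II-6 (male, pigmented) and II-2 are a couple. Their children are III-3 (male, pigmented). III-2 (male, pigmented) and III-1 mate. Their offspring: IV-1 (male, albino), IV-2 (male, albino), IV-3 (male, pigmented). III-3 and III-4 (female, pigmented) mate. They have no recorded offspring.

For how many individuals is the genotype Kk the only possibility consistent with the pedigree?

Obligate heterozygotes: I-1 is pigmented so carries K and passed k to II-3 (kk), so I-1 is Kk; I-2 is pigmented so carries K and passed k to II-3 (kk), so I-2 is Kk; II-1 is pigmented so carries K and passed k to III-1 (kk), so II-1 is Kk; III-2 is pigmented so carries K and passed k to IV-1 (kk), so III-2 is Kk; IV-3 is pigmented so carries K and received k from III-1 (kk), so IV-3 is Kk.
Every other individual is either homozygous by phenotype or has at least one consistent homozygous assignment, so the count is 5.

5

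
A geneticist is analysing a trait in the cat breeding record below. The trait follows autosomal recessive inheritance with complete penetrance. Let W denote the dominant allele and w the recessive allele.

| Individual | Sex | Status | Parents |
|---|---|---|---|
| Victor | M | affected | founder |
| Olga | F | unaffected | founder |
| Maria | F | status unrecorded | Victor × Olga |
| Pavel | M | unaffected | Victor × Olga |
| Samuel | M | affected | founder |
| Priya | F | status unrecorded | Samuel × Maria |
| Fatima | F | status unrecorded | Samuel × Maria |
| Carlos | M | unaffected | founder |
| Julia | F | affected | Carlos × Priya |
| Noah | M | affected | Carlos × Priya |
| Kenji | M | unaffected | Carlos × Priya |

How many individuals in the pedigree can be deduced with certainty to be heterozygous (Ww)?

Obligate heterozygotes: Pavel is unaffected so carries W and received w from Victor (ww), so Pavel is Ww; Carlos is unaffected so carries W and passed w to Julia (ww), so Carlos is Ww.
Every other individual is either homozygous by phenotype or has at least one consistent homozygous assignment, so the count is 2.

2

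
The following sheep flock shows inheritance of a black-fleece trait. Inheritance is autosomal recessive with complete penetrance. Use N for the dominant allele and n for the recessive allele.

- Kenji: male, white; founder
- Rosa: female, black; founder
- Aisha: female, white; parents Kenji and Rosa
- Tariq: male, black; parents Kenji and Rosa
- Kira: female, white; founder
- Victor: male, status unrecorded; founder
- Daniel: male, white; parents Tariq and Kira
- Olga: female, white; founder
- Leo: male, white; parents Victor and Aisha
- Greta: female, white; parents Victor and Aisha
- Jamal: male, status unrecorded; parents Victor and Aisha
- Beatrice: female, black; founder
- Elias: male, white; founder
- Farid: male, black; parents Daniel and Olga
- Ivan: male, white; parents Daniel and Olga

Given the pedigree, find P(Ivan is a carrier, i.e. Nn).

Daniel is white so carries N and received n from Tariq (nn), so Daniel is Nn.
Olga is white so carries N and passed n to Farid (nn), so Olga is Nn.
Their cross gives offspring ratios 1/4 NN : 1/2 Nn : 1/4 nn. Conditioning on Ivan being white, P(Nn) = 1/2 / 3/4 = 2/3.

2/3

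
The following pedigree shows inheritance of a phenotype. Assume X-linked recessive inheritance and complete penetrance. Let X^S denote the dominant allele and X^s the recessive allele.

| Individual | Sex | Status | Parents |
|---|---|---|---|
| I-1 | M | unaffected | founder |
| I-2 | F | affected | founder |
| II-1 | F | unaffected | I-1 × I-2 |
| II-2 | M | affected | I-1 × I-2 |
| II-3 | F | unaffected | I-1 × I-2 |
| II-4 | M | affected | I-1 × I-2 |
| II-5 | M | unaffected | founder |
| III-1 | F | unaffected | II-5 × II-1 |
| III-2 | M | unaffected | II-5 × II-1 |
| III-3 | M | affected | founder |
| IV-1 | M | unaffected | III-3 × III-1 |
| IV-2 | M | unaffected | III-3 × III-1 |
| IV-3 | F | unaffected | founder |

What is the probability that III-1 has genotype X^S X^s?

II-5 is unaffected, so II-5 is X^S Y.
II-1 is unaffected so carries S and received s from I-2 (X^s X^s), so II-1 is X^S X^s.
Their cross gives offspring ratios 1/2 X^S X^S : 1/2 X^S X^s. Conditioning on III-1 being unaffected, P(X^S X^s) = 1/2 / 1 = 1/2 before taking III-1's own offspring into account.
III-3 is affected, so III-3 is X^s Y.
Now use III-1's offspring. Probability of each recorded status — unaffected son IV-1: 1/2 if III-1 is X^S X^s, 1 if X^S X^S; unaffected son IV-2: 1/2 if III-1 is X^S X^s, 1 if X^S X^S.
Bayes: P(X^S X^s) = 1/2·1/4 / (1/2·1/4 + 1/2·1) = 1/5.

1/5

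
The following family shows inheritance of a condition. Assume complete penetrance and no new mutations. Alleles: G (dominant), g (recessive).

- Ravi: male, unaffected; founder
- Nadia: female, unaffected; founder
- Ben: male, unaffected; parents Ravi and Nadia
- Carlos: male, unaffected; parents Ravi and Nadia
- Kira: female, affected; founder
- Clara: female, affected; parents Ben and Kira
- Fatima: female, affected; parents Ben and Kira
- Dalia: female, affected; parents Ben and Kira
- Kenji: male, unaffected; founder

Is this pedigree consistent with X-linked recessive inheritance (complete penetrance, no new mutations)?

Under X-linked recessive, Clara (affected, female) cannot arise from Ben (unaffected) × Kira (affected).

No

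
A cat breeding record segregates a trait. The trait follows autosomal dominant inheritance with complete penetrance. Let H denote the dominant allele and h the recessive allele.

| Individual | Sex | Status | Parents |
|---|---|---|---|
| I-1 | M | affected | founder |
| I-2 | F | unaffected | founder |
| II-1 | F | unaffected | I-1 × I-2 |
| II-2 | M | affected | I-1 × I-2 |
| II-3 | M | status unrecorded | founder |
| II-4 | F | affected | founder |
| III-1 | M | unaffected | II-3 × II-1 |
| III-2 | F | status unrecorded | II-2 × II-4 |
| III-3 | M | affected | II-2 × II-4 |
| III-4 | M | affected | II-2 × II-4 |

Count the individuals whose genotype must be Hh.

Obligate heterozygotes: I-1 is affected so carries H and passed h to II-1 (hh), so I-1 is Hh; II-2 is affected so carries H and received h from I-2 (hh), so II-2 is Hh.
Every other individual is either homozygous by phenotype or has at least one consistent homozygous assignment, so the count is 2.

2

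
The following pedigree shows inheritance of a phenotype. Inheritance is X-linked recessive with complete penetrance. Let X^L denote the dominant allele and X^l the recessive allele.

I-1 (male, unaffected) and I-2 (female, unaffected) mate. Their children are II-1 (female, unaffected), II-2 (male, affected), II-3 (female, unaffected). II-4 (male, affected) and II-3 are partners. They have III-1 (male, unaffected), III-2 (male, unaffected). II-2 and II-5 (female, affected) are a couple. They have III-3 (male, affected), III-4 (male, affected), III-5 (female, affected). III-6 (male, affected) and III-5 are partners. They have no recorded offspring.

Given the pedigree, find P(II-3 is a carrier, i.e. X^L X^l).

I-1 is unaffected, so I-1 is X^L Y.
I-2 is unaffected so carries L and passed l to II-2 (X^l Y), so I-2 is X^L X^l.
Their cross gives offspring ratios 1/2 X^L X^L : 1/2 X^L X^l. Conditioning on II-3 being unaffected, P(X^L X^l) = 1/2 / 1 = 1/2 before taking II-3's own offspring into account.
II-4 is affected, so II-4 is X^l Y.
Now use II-3's offspring. Probability of each recorded status — unaffected son III-1: 1/2 if II-3 is X^L X^l, 1 if X^L X^L; unaffected son III-2: 1/2 if II-3 is X^L X^l, 1 if X^L X^L.
Bayes: P(X^L X^l) = 1/2·1/4 / (1/2·1/4 + 1/2·1) = 1/5.

1/5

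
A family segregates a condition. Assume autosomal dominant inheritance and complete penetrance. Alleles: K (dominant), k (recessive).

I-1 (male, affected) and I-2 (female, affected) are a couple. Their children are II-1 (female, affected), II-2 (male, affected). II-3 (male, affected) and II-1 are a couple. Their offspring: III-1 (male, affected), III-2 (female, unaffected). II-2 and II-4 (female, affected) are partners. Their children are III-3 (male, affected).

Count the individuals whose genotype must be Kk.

2

Obligate heterozygotes: II-1 is affected so carries K and passed k to III-2 (kk), so II-1 is Kk; II-3 is affected so carries K and passed k to III-2 (kk), so II-3 is Kk.
Every other individual is either homozygous by phenotype or has at least one consistent homozygous assignment, so the count is 2.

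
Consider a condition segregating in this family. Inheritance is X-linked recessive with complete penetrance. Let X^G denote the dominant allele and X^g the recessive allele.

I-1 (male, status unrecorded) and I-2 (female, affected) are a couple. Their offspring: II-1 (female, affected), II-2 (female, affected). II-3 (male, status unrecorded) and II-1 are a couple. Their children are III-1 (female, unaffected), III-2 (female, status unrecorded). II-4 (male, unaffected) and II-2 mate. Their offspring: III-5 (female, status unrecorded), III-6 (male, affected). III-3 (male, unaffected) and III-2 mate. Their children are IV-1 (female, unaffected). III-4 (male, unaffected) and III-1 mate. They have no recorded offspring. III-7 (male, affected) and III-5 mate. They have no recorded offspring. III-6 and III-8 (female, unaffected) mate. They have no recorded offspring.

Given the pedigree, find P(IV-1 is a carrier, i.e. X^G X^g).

1/2

III-3 is unaffected, so III-3 is X^G Y.
III-2 received G from II-3 (X^G Y) and received g from II-1 (X^g X^g), so III-2 is X^G X^g.
Their cross gives offspring ratios 1/2 X^G X^G : 1/2 X^G X^g. Conditioning on IV-1 being unaffected, P(X^G X^g) = 1/2 / 1 = 1/2.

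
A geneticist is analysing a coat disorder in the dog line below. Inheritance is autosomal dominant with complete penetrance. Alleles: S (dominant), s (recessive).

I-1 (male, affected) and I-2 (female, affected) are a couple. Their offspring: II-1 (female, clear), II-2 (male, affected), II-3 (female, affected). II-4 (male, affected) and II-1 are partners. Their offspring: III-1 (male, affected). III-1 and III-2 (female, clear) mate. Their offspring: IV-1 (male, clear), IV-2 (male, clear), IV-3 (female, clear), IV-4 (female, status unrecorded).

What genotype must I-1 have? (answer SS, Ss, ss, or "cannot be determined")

Ss

From phenotype alone, I-1 is SS or Ss.
I-1 is affected so carries S and passed s to II-1 (ss), so I-1 is Ss.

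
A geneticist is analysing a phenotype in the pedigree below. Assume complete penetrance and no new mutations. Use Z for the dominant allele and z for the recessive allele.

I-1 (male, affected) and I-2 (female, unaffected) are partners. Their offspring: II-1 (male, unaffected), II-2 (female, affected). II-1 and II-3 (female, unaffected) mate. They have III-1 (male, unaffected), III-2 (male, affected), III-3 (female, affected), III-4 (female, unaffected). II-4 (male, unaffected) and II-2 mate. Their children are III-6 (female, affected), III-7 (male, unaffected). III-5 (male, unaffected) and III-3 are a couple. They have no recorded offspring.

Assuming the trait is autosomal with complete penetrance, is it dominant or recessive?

recessive

II-1 and II-3 are both unaffected yet have an affected child III-2. Under dominance, an affected child requires at least one affected parent, so the trait cannot be dominant.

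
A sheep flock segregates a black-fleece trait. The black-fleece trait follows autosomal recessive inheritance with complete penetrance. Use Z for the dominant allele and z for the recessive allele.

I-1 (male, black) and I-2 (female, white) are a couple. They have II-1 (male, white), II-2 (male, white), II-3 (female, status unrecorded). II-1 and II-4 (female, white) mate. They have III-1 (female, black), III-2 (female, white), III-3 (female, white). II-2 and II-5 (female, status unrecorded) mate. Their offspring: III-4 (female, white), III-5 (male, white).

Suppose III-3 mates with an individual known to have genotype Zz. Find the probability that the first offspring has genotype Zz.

1/2

II-1 is white so carries Z and received z from I-1 (zz), so II-1 is Zz.
II-4 is white so carries Z and passed z to III-1 (zz), so II-4 is Zz.
III-3 is a white offspring of II-1 (Zz) × II-4 (Zz), whose cross gives 1/4 ZZ : 1/2 Zz : 1/4 zz; conditioning on being white, III-3 is ZZ with probability 1/3, Zz with probability 2/3.
Summing over parental genotype combinations, P(offspring has genotype Zz) = 1/3·1/2 + 2/3·1/2 = 1/2.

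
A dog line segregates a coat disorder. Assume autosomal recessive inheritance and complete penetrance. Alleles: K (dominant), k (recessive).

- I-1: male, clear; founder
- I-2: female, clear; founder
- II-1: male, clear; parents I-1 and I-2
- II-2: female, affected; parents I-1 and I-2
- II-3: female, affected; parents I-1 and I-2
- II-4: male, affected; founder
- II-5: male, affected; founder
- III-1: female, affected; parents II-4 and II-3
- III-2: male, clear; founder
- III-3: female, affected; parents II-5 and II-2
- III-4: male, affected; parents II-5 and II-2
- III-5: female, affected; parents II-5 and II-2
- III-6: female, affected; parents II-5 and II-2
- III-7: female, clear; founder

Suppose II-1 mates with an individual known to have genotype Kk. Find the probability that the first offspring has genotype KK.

I-1 is clear so carries K and passed k to II-2 (kk), so I-1 is Kk.
I-2 is clear so carries K and passed k to II-2 (kk), so I-2 is Kk.
II-1 is a clear offspring of I-1 (Kk) × I-2 (Kk), whose cross gives 1/4 KK : 1/2 Kk : 1/4 kk; conditioning on being clear, II-1 is KK with probability 1/3, Kk with probability 2/3.
Summing over parental genotype combinations, P(offspring has genotype KK) = 1/3·1/2 + 2/3·1/4 = 1/3.

1/3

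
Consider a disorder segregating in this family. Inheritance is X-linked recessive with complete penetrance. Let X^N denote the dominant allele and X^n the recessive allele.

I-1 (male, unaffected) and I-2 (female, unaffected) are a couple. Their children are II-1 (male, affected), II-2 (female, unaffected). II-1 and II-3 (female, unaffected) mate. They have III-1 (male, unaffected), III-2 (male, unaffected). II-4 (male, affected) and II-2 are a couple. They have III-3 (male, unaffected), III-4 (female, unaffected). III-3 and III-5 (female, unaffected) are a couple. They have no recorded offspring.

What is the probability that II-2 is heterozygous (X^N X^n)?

1/5

I-1 is unaffected, so I-1 is X^N Y.
I-2 is unaffected so carries N and passed n to II-1 (X^n Y), so I-2 is X^N X^n.
Their cross gives offspring ratios 1/2 X^N X^N : 1/2 X^N X^n. Conditioning on II-2 being unaffected, P(X^N X^n) = 1/2 / 1 = 1/2 before taking II-2's own offspring into account.
II-4 is affected, so II-4 is X^n Y.
Now use II-2's offspring. Probability of each recorded status — unaffected son III-3: 1/2 if II-2 is X^N X^n, 1 if X^N X^N; unaffected daughter III-4: 1/2 if II-2 is X^N X^n, 1 if X^N X^N.
Bayes: P(X^N X^n) = 1/2·1/4 / (1/2·1/4 + 1/2·1) = 1/5.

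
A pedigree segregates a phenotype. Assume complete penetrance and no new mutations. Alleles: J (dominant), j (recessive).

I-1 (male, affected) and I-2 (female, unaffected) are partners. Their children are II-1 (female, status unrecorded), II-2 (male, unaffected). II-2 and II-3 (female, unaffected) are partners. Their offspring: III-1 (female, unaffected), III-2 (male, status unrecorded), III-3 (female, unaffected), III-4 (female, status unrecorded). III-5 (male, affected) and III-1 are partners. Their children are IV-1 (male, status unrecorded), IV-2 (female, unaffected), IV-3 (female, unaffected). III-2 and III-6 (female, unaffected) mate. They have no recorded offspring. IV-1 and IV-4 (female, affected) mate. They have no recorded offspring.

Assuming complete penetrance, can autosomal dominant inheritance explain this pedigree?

Yes

A consistent assignment under autosomal dominant exists: I-1 Jj, I-2 jj, II-1 Jj, II-2 jj, II-3 jj, III-1 jj, III-2 jj, III-3 jj, III-4 jj, III-5 Jj, III-6 jj, IV-1 Jj, IV-2 jj, IV-3 jj, IV-4 JJ.
In this assignment every recorded phenotype matches its genotype and every non-founder's genotype is obtainable from its parents' genotypes, so the pedigree is consistent.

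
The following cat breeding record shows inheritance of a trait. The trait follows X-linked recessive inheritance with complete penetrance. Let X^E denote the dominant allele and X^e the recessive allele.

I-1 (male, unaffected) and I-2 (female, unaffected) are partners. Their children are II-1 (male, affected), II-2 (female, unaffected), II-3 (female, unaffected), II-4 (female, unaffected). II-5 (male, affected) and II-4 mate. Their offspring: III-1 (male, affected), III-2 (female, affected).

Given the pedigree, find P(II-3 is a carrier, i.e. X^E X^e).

1/2

I-1 is unaffected, so I-1 is X^E Y.
I-2 is unaffected so carries E and passed e to II-1 (X^e Y), so I-2 is X^E X^e.
Their cross gives offspring ratios 1/2 X^E X^E : 1/2 X^E X^e. Conditioning on II-3 being unaffected, P(X^E X^e) = 1/2 / 1 = 1/2.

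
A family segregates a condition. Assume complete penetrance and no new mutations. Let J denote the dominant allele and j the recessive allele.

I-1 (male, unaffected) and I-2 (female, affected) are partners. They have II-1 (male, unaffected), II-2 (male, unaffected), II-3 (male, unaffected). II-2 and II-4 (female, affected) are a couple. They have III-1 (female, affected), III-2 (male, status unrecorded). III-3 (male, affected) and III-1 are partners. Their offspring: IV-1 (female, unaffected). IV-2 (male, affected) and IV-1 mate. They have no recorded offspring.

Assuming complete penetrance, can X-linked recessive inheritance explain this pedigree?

Under X-linked recessive, II-1 (unaffected, male) cannot arise from I-1 (unaffected) × I-2 (affected).

No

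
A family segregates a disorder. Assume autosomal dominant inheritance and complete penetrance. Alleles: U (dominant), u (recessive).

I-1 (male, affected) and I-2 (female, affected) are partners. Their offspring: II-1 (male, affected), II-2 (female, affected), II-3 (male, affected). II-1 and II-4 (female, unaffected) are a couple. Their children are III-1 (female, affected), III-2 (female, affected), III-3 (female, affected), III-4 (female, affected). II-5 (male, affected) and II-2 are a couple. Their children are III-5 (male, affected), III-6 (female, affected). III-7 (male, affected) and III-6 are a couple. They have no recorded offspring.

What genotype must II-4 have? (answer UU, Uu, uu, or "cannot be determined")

uu

II-4 is unaffected, so II-4 is uu.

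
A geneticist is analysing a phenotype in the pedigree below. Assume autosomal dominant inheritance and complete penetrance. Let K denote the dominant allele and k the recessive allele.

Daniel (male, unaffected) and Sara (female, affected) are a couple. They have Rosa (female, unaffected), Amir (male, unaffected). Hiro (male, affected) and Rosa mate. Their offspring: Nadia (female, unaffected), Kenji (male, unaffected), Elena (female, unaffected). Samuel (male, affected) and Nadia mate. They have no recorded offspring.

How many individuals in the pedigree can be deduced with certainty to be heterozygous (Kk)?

2

Obligate heterozygotes: Sara is affected so carries K and passed k to Rosa (kk), so Sara is Kk; Hiro is affected so carries K and passed k to Nadia (kk), so Hiro is Kk.
Every other individual is either homozygous by phenotype or has at least one consistent homozygous assignment, so the count is 2.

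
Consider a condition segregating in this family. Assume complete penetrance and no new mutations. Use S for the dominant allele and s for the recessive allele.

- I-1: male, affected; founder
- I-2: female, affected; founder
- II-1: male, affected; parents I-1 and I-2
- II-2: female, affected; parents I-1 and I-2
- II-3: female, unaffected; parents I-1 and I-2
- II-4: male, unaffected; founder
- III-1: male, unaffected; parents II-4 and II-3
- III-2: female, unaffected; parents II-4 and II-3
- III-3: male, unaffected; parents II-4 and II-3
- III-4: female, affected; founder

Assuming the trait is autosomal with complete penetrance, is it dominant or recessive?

I-1 and I-2 are both affected yet have an unaffected child II-3. Under a recessive model two affected parents are homozygous and every child would be affected, so the trait cannot be recessive.

dominant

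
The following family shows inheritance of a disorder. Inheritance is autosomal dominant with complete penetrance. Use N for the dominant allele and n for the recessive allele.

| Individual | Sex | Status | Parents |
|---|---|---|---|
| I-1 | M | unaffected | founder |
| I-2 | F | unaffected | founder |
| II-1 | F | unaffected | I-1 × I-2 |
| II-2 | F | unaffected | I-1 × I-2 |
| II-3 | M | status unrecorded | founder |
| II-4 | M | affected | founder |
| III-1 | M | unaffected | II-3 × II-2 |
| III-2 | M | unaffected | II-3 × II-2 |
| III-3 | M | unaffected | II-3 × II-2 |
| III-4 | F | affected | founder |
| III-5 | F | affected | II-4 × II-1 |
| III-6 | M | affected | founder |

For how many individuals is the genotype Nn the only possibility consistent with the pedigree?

Obligate heterozygotes: III-5 is affected so carries N and received n from II-1 (nn), so III-5 is Nn.
Every other individual is either homozygous by phenotype or has at least one consistent homozygous assignment, so the count is 1.

1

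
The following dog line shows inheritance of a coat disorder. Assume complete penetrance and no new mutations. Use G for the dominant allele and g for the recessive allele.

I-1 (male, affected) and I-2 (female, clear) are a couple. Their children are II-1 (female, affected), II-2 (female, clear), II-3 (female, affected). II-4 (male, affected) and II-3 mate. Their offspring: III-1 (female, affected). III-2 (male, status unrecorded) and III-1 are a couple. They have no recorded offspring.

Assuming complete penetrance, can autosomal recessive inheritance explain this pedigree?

Yes

A consistent assignment under autosomal recessive exists: I-1 gg, I-2 Gg, II-1 gg, II-2 Gg, II-3 gg, II-4 gg, III-1 gg, III-2 GG.
In this assignment every recorded phenotype matches its genotype and every non-founder's genotype is obtainable from its parents' genotypes, so the pedigree is consistent.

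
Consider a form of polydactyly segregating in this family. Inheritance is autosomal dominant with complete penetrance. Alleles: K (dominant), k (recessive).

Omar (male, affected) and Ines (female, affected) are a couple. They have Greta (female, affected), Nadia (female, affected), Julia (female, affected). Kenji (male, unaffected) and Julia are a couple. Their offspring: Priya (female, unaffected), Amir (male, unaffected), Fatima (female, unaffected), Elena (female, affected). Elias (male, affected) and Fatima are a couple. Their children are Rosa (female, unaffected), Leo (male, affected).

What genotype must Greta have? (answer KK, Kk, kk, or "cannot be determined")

cannot be determined

Greta's phenotype allows KK or Kk, and no parent or child forces a single allele at both positions; consistent genotype assignments exist with Greta as KK or Kk.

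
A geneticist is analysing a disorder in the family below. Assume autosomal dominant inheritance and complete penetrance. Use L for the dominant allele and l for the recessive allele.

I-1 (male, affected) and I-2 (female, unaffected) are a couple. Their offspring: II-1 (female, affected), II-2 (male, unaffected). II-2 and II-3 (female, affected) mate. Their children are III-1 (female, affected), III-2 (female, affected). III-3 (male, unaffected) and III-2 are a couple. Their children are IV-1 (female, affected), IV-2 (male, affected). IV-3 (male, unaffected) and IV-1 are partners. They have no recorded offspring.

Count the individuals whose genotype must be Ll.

Obligate heterozygotes: I-1 is affected so carries L and passed l to II-2 (ll), so I-1 is Ll; II-1 is affected so carries L and received l from I-2 (ll), so II-1 is Ll; III-1 is affected so carries L and received l from II-2 (ll), so III-1 is Ll; III-2 is affected so carries L and received l from II-2 (ll), so III-2 is Ll; IV-1 is affected so carries L and received l from III-3 (ll), so IV-1 is Ll; IV-2 is affected so carries L and received l from III-3 (ll), so IV-2 is Ll.
Every other individual is either homozygous by phenotype or has at least one consistent homozygous assignment, so the count is 6.

6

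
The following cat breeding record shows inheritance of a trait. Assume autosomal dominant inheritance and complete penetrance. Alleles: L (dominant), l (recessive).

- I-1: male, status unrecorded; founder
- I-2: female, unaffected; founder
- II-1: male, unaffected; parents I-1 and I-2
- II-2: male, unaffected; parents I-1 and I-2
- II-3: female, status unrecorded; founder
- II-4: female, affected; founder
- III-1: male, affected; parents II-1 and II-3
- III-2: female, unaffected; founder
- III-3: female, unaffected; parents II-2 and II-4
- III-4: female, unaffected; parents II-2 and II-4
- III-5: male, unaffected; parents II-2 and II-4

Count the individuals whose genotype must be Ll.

2

Obligate heterozygotes: II-4 is affected so carries L and passed l to III-3 (ll), so II-4 is Ll; III-1 is affected so carries L and received l from II-1 (ll), so III-1 is Ll.
Every other individual is either homozygous by phenotype or has at least one consistent homozygous assignment, so the count is 2.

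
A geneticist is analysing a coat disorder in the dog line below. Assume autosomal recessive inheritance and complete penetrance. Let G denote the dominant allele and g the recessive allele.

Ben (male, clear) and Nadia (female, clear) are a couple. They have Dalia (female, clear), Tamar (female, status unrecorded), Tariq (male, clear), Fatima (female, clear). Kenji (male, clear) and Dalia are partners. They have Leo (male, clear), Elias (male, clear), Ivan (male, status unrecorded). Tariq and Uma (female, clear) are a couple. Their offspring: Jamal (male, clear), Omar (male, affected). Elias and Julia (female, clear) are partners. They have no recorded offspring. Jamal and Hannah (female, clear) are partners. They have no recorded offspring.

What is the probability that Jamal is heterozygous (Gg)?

Tariq is clear so carries G and passed g to Omar (gg), so Tariq is Gg.
Uma is clear so carries G and passed g to Omar (gg), so Uma is Gg.
Their cross gives offspring ratios 1/4 GG : 1/2 Gg : 1/4 gg. Conditioning on Jamal being clear, P(Gg) = 1/2 / 3/4 = 2/3.

2/3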